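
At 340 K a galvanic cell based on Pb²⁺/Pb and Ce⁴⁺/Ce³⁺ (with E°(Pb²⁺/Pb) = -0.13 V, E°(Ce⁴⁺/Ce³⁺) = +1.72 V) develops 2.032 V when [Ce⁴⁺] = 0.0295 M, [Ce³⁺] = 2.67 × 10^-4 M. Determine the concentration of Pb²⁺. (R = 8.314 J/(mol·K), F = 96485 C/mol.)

0.049 M

From the Nernst equation, ln Q = nF(E° − E)/RT = 2×96485×(1.85 − 2.032)/(8.314×340) = -12.424, so Q = 4.02 × 10^-6.
With Q = [Pb²⁺]·[Ce³⁺]^2/[Ce⁴⁺]^2 and the known concentrations, [Pb²⁺] in the numerator gives [Pb²⁺] = 0.049 M.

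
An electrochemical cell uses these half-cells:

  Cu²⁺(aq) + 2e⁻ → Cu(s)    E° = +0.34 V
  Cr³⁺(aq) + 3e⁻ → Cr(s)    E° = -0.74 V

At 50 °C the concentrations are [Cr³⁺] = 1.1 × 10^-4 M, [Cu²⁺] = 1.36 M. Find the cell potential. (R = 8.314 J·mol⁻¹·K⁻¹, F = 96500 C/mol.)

The Cu²⁺/Cu couple has the higher reduction potential and acts as the cathode, so E°_cell = +0.34 − (-0.74) = 1.08 V.
Balancing electrons gives n = 6; the reaction quotient is Q = [Cr³⁺]^2/[Cu²⁺]^3 = 4.81 × 10^-9.
E = E° − (RT/nF) ln Q = 1.08 − (8.314×323)/(6×96500) × (-19.153) = 1.080 + 0.089 = 1.169 V.

1.17 V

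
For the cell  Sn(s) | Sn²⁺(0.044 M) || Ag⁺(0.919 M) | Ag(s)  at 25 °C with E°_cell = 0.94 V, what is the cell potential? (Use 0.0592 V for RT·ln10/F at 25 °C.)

Balancing electrons gives n = 2; the reaction quotient is Q = [Sn²⁺]/[Ag⁺]^2 = 0.0521.
At 25 °C, E = E° − (0.0592/n) log Q = 0.94 − (0.0592/2)(-1.283) = 0.940 + 0.038 = 0.978 V.

0.978 V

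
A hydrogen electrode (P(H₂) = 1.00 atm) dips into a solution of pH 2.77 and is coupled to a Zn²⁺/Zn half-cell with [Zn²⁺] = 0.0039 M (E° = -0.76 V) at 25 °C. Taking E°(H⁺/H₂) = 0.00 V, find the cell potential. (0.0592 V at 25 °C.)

0.67 V

The hydrogen couple is the cathode, so E°_cell = 0.76 V; n = 2.
[H⁺] = 10^(−2.77) = 0.0017 M, and Q = [Zn²⁺]·P(H₂) / [H⁺]^2 = 1350.
E = E° − (0.0592/2) log Q = 0.76 − (0.0592/2)(3.131) = 0.667 V.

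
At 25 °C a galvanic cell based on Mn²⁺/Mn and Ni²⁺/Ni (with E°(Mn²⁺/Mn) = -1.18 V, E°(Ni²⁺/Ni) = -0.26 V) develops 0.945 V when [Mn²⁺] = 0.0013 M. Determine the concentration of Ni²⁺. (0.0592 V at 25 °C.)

From the Nernst equation, log Q = n(E° − E)/0.0592 = 2(0.92 − 0.945)/0.0592 = -0.845, so Q = 0.143.
With Q = [Mn²⁺]/[Ni²⁺] and the known concentrations, [Ni²⁺] in the denominator gives [Ni²⁺] = 0.0091 M.

0.0091 M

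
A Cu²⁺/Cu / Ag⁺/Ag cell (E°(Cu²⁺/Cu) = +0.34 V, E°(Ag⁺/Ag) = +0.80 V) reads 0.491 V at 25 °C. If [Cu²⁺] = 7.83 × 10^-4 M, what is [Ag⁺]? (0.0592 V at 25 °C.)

0.093 M

From the Nernst equation, log Q = n(E° − E)/0.0592 = 2(0.46 − 0.491)/0.0592 = -1.047, so Q = 0.0897.
With Q = [Cu²⁺]/[Ag⁺]^2 and the known concentrations, [Ag⁺]^2 in the denominator gives [Ag⁺] = 0.093 M.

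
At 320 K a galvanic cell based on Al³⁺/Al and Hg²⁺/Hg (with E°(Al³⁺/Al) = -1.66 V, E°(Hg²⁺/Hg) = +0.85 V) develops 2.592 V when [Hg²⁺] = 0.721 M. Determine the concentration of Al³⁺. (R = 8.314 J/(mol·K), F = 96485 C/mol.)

8.2 × 10^-5 M

From the Nernst equation, ln Q = nF(E° − E)/RT = 6×96485×(2.51 − 2.592)/(8.314×320) = -17.843, so Q = 1.78 × 10^-8.
With Q = [Al³⁺]^2/[Hg²⁺]^3 and the known concentrations, [Al³⁺]^2 in the numerator gives [Al³⁺] = 8.2 × 10^-5 M.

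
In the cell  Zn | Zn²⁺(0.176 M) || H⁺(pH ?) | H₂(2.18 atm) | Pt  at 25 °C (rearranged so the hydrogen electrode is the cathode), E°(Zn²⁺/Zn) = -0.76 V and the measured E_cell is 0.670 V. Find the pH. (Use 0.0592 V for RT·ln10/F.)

E°_cell = 0.76 V and n = 2.
log Q = n(E° − E)/0.0592 = 2×(0.76 − 0.670)/0.0592 = 3.041.
With Q = [Zn²⁺]·P(H₂) / [H⁺]^2, solving for [H⁺] gives log[H⁺] = -1.728, so pH = 1.73.

pH = 1.73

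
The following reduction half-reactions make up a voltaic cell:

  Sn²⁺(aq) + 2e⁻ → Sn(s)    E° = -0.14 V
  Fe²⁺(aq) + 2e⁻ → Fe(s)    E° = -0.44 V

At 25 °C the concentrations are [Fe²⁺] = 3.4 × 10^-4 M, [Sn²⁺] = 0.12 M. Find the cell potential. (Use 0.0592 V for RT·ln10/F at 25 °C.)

The Sn²⁺/Sn couple has the higher reduction potential and acts as the cathode, so E°_cell = -0.14 − (-0.44) = 0.30 V.
Balancing electrons gives n = 2; the reaction quotient is Q = [Fe²⁺]/[Sn²⁺] = 0.00283.
At 25 °C, E = E° − (0.0592/n) log Q = 0.30 − (0.0592/2)(-2.548) = 0.300 + 0.075 = 0.375 V.

0.375 V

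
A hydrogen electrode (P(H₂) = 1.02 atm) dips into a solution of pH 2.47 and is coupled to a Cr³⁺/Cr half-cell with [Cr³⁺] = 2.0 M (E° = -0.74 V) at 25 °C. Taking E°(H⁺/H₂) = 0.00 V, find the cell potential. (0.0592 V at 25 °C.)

0.59 V

The hydrogen couple is the cathode, so E°_cell = 0.74 V; n = 6.
[H⁺] = 10^(−2.47) = 0.0034 M, and Q = [Cr³⁺]^2·P(H₂)^3 / [H⁺]^6 = 2.8 × 10^15.
E = E° − (0.0592/6) log Q = 0.74 − (0.0592/6)(15.448) = 0.588 V.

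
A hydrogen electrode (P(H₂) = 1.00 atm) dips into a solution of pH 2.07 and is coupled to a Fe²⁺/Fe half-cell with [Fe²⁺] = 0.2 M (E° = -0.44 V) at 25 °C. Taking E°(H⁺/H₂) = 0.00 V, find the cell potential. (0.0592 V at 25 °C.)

The hydrogen couple is the cathode, so E°_cell = 0.44 V; n = 2.
[H⁺] = 10^(−2.07) = 0.0085 M, and Q = [Fe²⁺]·P(H₂) / [H⁺]^2 = 2760.
E = E° − (0.0592/2) log Q = 0.44 − (0.0592/2)(3.441) = 0.338 V.

0.34 V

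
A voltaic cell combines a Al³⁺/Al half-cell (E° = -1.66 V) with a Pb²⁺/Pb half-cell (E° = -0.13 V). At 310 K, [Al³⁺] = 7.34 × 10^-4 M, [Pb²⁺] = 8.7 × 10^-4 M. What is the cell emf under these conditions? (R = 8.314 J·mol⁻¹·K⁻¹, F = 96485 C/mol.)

1.50 V

The Pb²⁺/Pb couple has the higher reduction potential and acts as the cathode, so E°_cell = -0.13 − (-1.66) = 1.53 V.
Balancing electrons gives n = 6; the reaction quotient is Q = [Al³⁺]^2/[Pb²⁺]^3 = 818.
E = E° − (RT/nF) ln Q = 1.53 − (8.314×310)/(6×96485) × (6.707) = 1.530 − 0.030 = 1.500 V.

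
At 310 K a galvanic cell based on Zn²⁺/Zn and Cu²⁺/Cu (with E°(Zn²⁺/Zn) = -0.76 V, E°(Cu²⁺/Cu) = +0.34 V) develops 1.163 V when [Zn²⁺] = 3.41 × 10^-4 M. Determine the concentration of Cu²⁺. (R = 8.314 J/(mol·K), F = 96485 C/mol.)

From the Nernst equation, ln Q = nF(E° − E)/RT = 2×96485×(1.10 − 1.163)/(8.314×310) = -4.717, so Q = 0.00894.
With Q = [Zn²⁺]/[Cu²⁺] and the known concentrations, [Cu²⁺] in the denominator gives [Cu²⁺] = 0.038 M.

0.038 M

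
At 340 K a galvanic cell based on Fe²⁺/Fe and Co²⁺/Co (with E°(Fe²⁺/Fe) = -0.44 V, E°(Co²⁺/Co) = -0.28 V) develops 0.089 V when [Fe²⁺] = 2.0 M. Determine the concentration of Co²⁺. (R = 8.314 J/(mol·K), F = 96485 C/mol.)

From the Nernst equation, ln Q = nF(E° − E)/RT = 2×96485×(0.16 − 0.089)/(8.314×340) = 4.847, so Q = 127.
With Q = [Fe²⁺]/[Co²⁺] and the known concentrations, [Co²⁺] in the denominator gives [Co²⁺] = 0.016 M.

0.016 M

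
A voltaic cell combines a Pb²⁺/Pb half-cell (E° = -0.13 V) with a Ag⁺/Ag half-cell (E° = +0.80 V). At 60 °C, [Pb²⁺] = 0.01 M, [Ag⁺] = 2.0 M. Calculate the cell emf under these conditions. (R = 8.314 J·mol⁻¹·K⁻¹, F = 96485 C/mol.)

The Ag⁺/Ag couple has the higher reduction potential and acts as the cathode, so E°_cell = +0.80 − (-0.13) = 0.93 V.
Balancing electrons gives n = 2; the reaction quotient is Q = [Pb²⁺]/[Ag⁺]^2 = 0.00250.
E = E° − (RT/nF) ln Q = 0.93 − (8.314×333)/(2×96485) × (-5.991) = 0.930 + 0.086 = 1.016 V.

1.02 V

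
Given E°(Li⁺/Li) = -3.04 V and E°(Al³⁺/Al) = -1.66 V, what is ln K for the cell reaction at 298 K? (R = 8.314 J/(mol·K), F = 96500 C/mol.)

ln K = 161.3

E°_cell = -1.66 − (-3.04) = 1.38 V, with n = 3 electrons transferred.
At equilibrium E = 0, so the Nernst equation gives ln K = nFE°/RT = (3)(96500)(1.38)/((8.314)(298)) = 161.25.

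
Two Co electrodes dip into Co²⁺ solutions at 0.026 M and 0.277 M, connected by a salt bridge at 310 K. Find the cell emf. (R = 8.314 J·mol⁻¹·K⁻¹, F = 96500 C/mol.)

Both half-cells are Co²⁺/Co, so E°_cell = 0. The concentrated side is the cathode; the cell reaction moves Co²⁺ from high to low concentration with n = 2.
Q = [Co²⁺]_dilute/[Co²⁺]_conc = 0.026/0.277 = 0.0939.
E = 0 − (RT/nF) ln Q = −((8.314×310)/(2×96500))(-2.366) = 0.0316 V.

0.032 V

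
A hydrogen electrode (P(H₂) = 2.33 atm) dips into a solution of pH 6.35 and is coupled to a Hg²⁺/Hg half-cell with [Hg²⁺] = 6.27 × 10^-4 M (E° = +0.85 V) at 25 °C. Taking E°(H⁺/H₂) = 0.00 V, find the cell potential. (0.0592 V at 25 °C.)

1.14 V

The Hg²⁺/Hg couple is the cathode, so E°_cell = 0.85 V; n = 2.
[H⁺] = 10^(−6.35) = 4.5 × 10^-7 M, and Q = [H⁺]^2 / ([Hg²⁺]·P(H₂)) = 1.37 × 10^-10.
E = E° − (0.0592/2) log Q = 0.85 − (0.0592/2)(-9.865) = 1.142 V.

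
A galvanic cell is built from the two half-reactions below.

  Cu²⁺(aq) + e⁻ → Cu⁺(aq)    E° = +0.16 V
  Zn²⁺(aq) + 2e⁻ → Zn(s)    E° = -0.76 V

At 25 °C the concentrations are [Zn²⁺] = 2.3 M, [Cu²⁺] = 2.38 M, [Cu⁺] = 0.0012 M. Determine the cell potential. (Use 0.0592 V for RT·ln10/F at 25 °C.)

1.10 V

The Cu²⁺/Cu⁺ couple has the higher reduction potential and acts as the cathode, so E°_cell = +0.16 − (-0.76) = 0.92 V.
Balancing electrons gives n = 2; the reaction quotient is Q = [Zn²⁺]·[Cu⁺]^2/[Cu²⁺]^2 = 5.85 × 10^-7.
At 25 °C, E = E° − (0.0592/n) log Q = 0.92 − (0.0592/2)(-6.233) = 0.920 + 0.184 = 1.104 V.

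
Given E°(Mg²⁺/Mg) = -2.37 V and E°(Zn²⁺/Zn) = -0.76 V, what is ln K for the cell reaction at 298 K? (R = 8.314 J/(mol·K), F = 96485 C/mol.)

E°_cell = -0.76 − (-2.37) = 1.61 V, with n = 2 electrons transferred.
At equilibrium E = 0, so the Nernst equation gives ln K = nFE°/RT = (2)(96485)(1.61)/((8.314)(298)) = 125.40.

ln K = 125.4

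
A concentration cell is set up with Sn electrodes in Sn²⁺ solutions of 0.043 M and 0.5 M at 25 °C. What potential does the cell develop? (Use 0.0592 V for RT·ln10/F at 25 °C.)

0.032 V

Both half-cells are Sn²⁺/Sn, so E°_cell = 0. The concentrated side is the cathode; the cell reaction moves Sn²⁺ from high to low concentration with n = 2.
Q = [Sn²⁺]_dilute/[Sn²⁺]_conc = 0.043/0.5 = 0.0860.
E = 0 − (0.0592/2) log Q = −(0.0592/2)(-1.066) = 0.0316 V.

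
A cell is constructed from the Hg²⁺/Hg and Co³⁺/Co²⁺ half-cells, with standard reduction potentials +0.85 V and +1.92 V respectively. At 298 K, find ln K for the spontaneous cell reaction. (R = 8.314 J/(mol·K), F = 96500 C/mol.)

ln K = 83.4

E°_cell = +1.92 − (+0.85) = 1.07 V, with n = 2 electrons transferred.
At equilibrium E = 0, so the Nernst equation gives ln K = nFE°/RT = (2)(96500)(1.07)/((8.314)(298)) = 83.35.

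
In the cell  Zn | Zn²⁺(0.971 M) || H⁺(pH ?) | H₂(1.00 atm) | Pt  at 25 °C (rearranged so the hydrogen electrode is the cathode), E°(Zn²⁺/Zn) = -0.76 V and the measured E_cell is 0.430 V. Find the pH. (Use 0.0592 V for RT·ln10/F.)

E°_cell = 0.76 V and n = 2.
log Q = n(E° − E)/0.0592 = 2×(0.76 − 0.430)/0.0592 = 11.149.
With Q = [Zn²⁺]·P(H₂) / [H⁺]^2, solving for [H⁺] gives log[H⁺] = -5.581, so pH = 5.58.

pH = 5.58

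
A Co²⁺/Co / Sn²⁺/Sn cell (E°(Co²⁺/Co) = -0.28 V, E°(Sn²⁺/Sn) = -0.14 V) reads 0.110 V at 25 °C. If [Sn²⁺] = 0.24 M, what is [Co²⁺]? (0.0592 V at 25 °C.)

2.5 M

From the Nernst equation, log Q = n(E° − E)/0.0592 = 2(0.14 − 0.110)/0.0592 = 1.014, so Q = 10.3.
With Q = [Co²⁺]/[Sn²⁺] and the known concentrations, [Co²⁺] in the numerator gives [Co²⁺] = 2.5 M.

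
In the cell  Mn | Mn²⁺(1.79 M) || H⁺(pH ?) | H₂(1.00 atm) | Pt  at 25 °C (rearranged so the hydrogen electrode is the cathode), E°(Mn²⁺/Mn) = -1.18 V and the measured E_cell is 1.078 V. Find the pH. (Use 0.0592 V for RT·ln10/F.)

E°_cell = 1.18 V and n = 2.
log Q = n(E° − E)/0.0592 = 2×(1.18 − 1.078)/0.0592 = 3.446.
With Q = [Mn²⁺]·P(H₂) / [H⁺]^2, solving for [H⁺] gives log[H⁺] = -1.597, so pH = 1.60.

pH = 1.60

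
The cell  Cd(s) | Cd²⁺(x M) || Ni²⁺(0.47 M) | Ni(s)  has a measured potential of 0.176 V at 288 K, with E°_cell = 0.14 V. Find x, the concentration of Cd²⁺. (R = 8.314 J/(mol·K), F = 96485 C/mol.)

From the Nernst equation, ln Q = nF(E° − E)/RT = 2×96485×(0.14 − 0.176)/(8.314×288) = -2.901, so Q = 0.0550.
With Q = [Cd²⁺]/[Ni²⁺] and the known concentrations, [Cd²⁺] in the numerator gives [Cd²⁺] = 0.026 M.

0.026 M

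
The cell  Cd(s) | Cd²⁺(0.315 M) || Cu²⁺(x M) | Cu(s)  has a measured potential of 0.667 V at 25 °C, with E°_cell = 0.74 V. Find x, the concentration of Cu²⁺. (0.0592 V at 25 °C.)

From the Nernst equation, log Q = n(E° − E)/0.0592 = 2(0.74 − 0.667)/0.0592 = 2.466, so Q = 293.
With Q = [Cd²⁺]/[Cu²⁺] and the known concentrations, [Cu²⁺] in the denominator gives [Cu²⁺] = 0.0011 M.

0.0011 M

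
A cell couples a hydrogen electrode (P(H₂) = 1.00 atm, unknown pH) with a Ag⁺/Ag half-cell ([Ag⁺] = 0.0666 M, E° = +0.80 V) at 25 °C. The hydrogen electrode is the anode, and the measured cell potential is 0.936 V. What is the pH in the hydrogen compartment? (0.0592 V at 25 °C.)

E°_cell = 0.80 V and n = 2.
log Q = n(E° − E)/0.0592 = 2×(0.80 − 0.936)/0.0592 = -4.595.
With Q = [H⁺]^2 / ([Ag⁺]^2·P(H₂)), solving for [H⁺] gives log[H⁺] = -3.474, so pH = 3.47.

pH = 3.47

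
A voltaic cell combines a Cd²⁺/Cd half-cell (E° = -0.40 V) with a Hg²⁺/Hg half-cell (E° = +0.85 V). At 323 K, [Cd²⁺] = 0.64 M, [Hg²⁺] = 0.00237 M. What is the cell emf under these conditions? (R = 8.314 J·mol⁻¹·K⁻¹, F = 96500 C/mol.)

1.17 V

The Hg²⁺/Hg couple has the higher reduction potential and acts as the cathode, so E°_cell = +0.85 − (-0.40) = 1.25 V.
Balancing electrons gives n = 2; the reaction quotient is Q = [Cd²⁺]/[Hg²⁺] = 270.
E = E° − (RT/nF) ln Q = 1.25 − (8.314×323)/(2×96500) × (5.599) = 1.250 − 0.078 = 1.172 V.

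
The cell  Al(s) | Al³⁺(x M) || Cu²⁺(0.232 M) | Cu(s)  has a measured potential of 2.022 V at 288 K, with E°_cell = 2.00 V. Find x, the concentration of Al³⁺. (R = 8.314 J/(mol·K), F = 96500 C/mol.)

0.0078 M

From the Nernst equation, ln Q = nF(E° − E)/RT = 6×96500×(2.00 − 2.022)/(8.314×288) = -5.320, so Q = 0.00489.
With Q = [Al³⁺]^2/[Cu²⁺]^3 and the known concentrations, [Al³⁺]^2 in the numerator gives [Al³⁺] = 0.0078 M.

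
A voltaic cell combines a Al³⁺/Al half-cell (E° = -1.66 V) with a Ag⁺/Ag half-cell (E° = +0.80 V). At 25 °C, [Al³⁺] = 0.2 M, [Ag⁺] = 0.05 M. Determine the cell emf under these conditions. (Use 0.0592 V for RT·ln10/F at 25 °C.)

2.40 V

The Ag⁺/Ag couple has the higher reduction potential and acts as the cathode, so E°_cell = +0.80 − (-1.66) = 2.46 V.
Balancing electrons gives n = 3; the reaction quotient is Q = [Al³⁺]/[Ag⁺]^3 = 1600.
At 25 °C, E = E° − (0.0592/n) log Q = 2.46 − (0.0592/3)(3.204) = 2.460 − 0.063 = 2.397 V.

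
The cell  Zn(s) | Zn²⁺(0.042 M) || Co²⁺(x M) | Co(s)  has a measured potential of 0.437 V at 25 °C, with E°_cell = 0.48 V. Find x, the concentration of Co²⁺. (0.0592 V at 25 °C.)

0.0015 M

From the Nernst equation, log Q = n(E° − E)/0.0592 = 2(0.48 − 0.437)/0.0592 = 1.453, so Q = 28.4.
With Q = [Zn²⁺]/[Co²⁺] and the known concentrations, [Co²⁺] in the denominator gives [Co²⁺] = 0.0015 M.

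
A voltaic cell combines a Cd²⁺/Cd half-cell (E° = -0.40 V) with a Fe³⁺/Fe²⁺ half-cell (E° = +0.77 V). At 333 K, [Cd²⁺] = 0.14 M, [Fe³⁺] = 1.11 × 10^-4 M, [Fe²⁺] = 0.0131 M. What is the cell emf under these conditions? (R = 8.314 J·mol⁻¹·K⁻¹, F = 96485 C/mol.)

1.06 V

The Fe³⁺/Fe²⁺ couple has the higher reduction potential and acts as the cathode, so E°_cell = +0.77 − (-0.40) = 1.17 V.
Balancing electrons gives n = 2; the reaction quotient is Q = [Cd²⁺]·[Fe²⁺]^2/[Fe³⁺]^2 = 1950.
E = E° − (RT/nF) ln Q = 1.17 − (8.314×333)/(2×96485) × (7.576) = 1.170 − 0.109 = 1.061 V.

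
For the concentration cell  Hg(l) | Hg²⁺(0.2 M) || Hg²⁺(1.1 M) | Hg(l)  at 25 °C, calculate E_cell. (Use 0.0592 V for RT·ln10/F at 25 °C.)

0.022 V

Both half-cells are Hg²⁺/Hg, so E°_cell = 0. The concentrated side is the cathode; the cell reaction moves Hg²⁺ from high to low concentration with n = 2.
Q = [Hg²⁺]_dilute/[Hg²⁺]_conc = 0.2/1.1 = 0.182.
E = 0 − (0.0592/2) log Q = −(0.0592/2)(-0.740) = 0.0219 V.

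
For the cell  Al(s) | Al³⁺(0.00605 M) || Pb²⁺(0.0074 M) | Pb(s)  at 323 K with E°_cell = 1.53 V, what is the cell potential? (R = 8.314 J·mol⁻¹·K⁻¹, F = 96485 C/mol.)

1.51 V

Balancing electrons gives n = 6; the reaction quotient is Q = [Al³⁺]^2/[Pb²⁺]^3 = 90.3.
E = E° − (RT/nF) ln Q = 1.53 − (8.314×323)/(6×96485) × (4.503) = 1.530 − 0.021 = 1.509 V.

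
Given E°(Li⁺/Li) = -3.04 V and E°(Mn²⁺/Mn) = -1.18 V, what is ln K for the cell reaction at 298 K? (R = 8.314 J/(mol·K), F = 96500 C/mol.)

E°_cell = -1.18 − (-3.04) = 1.86 V, with n = 2 electrons transferred.
At equilibrium E = 0, so the Nernst equation gives ln K = nFE°/RT = (2)(96500)(1.86)/((8.314)(298)) = 144.89.

ln K = 144.9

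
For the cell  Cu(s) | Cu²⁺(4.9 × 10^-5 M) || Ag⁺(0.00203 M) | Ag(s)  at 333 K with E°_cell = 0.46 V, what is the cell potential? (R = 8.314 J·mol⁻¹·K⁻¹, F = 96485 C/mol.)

0.424 V

Balancing electrons gives n = 2; the reaction quotient is Q = [Cu²⁺]/[Ag⁺]^2 = 11.9.
E = E° − (RT/nF) ln Q = 0.46 − (8.314×333)/(2×96485) × (2.476) = 0.460 − 0.036 = 0.424 V.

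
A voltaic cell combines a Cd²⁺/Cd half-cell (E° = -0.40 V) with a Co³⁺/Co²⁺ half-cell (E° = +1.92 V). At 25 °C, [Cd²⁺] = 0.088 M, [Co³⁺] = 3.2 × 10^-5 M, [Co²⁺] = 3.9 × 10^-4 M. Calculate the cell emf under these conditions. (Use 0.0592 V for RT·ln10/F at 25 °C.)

2.29 V

The Co³⁺/Co²⁺ couple has the higher reduction potential and acts as the cathode, so E°_cell = +1.92 − (-0.40) = 2.32 V.
Balancing electrons gives n = 2; the reaction quotient is Q = [Cd²⁺]·[Co²⁺]^2/[Co³⁺]^2 = 13.1.
At 25 °C, E = E° − (0.0592/n) log Q = 2.32 − (0.0592/2)(1.116) = 2.320 − 0.033 = 2.287 V.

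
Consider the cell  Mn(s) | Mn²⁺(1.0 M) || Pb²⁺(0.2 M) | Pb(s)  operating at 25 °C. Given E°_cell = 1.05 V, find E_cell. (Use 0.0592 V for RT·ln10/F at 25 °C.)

1.03 V

Balancing electrons gives n = 2; the reaction quotient is Q = [Mn²⁺]/[Pb²⁺] = 5.00.
At 25 °C, E = E° − (0.0592/n) log Q = 1.05 − (0.0592/2)(0.699) = 1.050 − 0.021 = 1.029 V.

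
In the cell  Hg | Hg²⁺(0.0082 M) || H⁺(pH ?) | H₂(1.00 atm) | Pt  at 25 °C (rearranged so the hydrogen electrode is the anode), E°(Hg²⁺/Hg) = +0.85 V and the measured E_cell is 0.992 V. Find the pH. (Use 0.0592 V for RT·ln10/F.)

E°_cell = 0.85 V and n = 2.
log Q = n(E° − E)/0.0592 = 2×(0.85 − 0.992)/0.0592 = -4.797.
With Q = [H⁺]^2 / ([Hg²⁺]·P(H₂)), solving for [H⁺] gives log[H⁺] = -3.442, so pH = 3.44.

pH = 3.44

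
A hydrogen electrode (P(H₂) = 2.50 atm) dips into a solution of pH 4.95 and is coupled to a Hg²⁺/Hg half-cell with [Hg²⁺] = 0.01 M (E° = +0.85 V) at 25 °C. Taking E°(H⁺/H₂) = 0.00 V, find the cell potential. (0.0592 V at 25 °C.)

The Hg²⁺/Hg couple is the cathode, so E°_cell = 0.85 V; n = 2.
[H⁺] = 10^(−4.95) = 1.1 × 10^-5 M, and Q = [H⁺]^2 / ([Hg²⁺]·P(H₂)) = 5.04 × 10^-9.
E = E° − (0.0592/2) log Q = 0.85 − (0.0592/2)(-8.298) = 1.096 V.

1.10 V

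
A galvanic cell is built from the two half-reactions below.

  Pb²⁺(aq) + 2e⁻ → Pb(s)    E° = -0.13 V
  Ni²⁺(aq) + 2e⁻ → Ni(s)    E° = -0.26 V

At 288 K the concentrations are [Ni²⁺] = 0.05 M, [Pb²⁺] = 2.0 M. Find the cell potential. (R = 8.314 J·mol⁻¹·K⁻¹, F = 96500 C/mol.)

0.176 V

The Pb²⁺/Pb couple has the higher reduction potential and acts as the cathode, so E°_cell = -0.13 − (-0.26) = 0.13 V.
Balancing electrons gives n = 2; the reaction quotient is Q = [Ni²⁺]/[Pb²⁺] = 0.0250.
E = E° − (RT/nF) ln Q = 0.13 − (8.314×288)/(2×96500) × (-3.689) = 0.130 + 0.046 = 0.176 V.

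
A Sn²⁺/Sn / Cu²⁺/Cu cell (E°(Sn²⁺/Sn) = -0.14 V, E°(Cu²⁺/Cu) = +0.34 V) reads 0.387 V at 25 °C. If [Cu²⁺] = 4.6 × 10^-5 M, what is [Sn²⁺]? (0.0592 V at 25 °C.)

From the Nernst equation, log Q = n(E° − E)/0.0592 = 2(0.48 − 0.387)/0.0592 = 3.142, so Q = 1390.
With Q = [Sn²⁺]/[Cu²⁺] and the known concentrations, [Sn²⁺] in the numerator gives [Sn²⁺] = 0.064 M.

0.064 M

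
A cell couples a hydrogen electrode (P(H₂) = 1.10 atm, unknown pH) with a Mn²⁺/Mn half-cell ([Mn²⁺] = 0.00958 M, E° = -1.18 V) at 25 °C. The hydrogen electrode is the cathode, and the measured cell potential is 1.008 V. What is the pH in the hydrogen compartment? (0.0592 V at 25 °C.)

pH = 3.89

E°_cell = 1.18 V and n = 2.
log Q = n(E° − E)/0.0592 = 2×(1.18 − 1.008)/0.0592 = 5.811.
With Q = [Mn²⁺]·P(H₂) / [H⁺]^2, solving for [H⁺] gives log[H⁺] = -3.894, so pH = 3.89.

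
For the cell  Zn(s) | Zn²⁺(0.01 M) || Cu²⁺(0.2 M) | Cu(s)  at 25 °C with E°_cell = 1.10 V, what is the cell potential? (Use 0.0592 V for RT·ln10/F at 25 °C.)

Balancing electrons gives n = 2; the reaction quotient is Q = [Zn²⁺]/[Cu²⁺] = 0.0500.
At 25 °C, E = E° − (0.0592/n) log Q = 1.10 − (0.0592/2)(-1.301) = 1.100 + 0.039 = 1.139 V.

1.14 V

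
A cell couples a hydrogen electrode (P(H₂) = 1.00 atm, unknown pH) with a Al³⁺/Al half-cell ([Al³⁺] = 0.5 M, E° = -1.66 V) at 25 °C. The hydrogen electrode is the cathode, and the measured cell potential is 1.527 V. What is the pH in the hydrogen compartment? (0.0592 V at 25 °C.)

pH = 2.35

E°_cell = 1.66 V and n = 6.
log Q = n(E° − E)/0.0592 = 6×(1.66 − 1.527)/0.0592 = 13.480.
With Q = [Al³⁺]^2·P(H₂)^3 / [H⁺]^6, solving for [H⁺] gives log[H⁺] = -2.347, so pH = 2.35.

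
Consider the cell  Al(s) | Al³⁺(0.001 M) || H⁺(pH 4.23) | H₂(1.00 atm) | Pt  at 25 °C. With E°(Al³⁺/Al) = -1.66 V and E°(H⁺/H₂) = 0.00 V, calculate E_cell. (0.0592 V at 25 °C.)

1.47 V

The hydrogen couple is the cathode, so E°_cell = 1.66 V; n = 6.
[H⁺] = 10^(−4.23) = 5.9 × 10^-5 M, and Q = [Al³⁺]^2·P(H₂)^3 / [H⁺]^6 = 2.4 × 10^19.
E = E° − (0.0592/6) log Q = 1.66 − (0.0592/6)(19.380) = 1.469 V.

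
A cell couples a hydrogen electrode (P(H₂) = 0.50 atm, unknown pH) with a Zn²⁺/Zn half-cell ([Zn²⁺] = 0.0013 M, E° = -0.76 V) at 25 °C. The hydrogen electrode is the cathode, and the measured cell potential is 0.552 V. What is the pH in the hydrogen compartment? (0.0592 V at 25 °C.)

E°_cell = 0.76 V and n = 2.
log Q = n(E° − E)/0.0592 = 2×(0.76 − 0.552)/0.0592 = 7.027.
With Q = [Zn²⁺]·P(H₂) / [H⁺]^2, solving for [H⁺] gives log[H⁺] = -5.107, so pH = 5.11.

pH = 5.11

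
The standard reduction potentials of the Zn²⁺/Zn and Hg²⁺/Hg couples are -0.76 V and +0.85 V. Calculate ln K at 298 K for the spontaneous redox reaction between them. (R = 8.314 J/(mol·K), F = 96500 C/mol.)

E°_cell = +0.85 − (-0.76) = 1.61 V, with n = 2 electrons transferred.
At equilibrium E = 0, so the Nernst equation gives ln K = nFE°/RT = (2)(96500)(1.61)/((8.314)(298)) = 125.42.

ln K = 125.4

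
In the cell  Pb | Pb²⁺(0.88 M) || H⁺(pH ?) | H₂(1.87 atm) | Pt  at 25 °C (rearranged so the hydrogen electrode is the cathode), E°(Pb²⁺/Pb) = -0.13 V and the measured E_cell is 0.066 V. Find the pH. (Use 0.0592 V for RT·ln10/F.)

pH = 0.97

E°_cell = 0.13 V and n = 2.
log Q = n(E° − E)/0.0592 = 2×(0.13 − 0.066)/0.0592 = 2.162.
With Q = [Pb²⁺]·P(H₂) / [H⁺]^2, solving for [H⁺] gives log[H⁺] = -0.973, so pH = 0.97.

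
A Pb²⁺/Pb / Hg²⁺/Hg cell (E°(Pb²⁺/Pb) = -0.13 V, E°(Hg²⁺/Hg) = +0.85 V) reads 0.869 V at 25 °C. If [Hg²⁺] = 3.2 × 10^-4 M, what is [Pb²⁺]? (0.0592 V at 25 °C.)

From the Nernst equation, log Q = n(E° − E)/0.0592 = 2(0.98 − 0.869)/0.0592 = 3.750, so Q = 5620.
With Q = [Pb²⁺]/[Hg²⁺] and the known concentrations, [Pb²⁺] in the numerator gives [Pb²⁺] = 1.8 M.

1.8 M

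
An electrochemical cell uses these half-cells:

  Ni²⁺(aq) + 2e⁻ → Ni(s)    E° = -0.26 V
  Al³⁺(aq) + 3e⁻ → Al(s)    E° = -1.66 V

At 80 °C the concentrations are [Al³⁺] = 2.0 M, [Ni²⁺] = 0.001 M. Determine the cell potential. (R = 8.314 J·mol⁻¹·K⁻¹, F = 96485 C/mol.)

1.29 V

The Ni²⁺/Ni couple has the higher reduction potential and acts as the cathode, so E°_cell = -0.26 − (-1.66) = 1.40 V.
Balancing electrons gives n = 6; the reaction quotient is Q = [Al³⁺]^2/[Ni²⁺]^3 = 4 × 10^9.
E = E° − (RT/nF) ln Q = 1.40 − (8.314×353)/(6×96485) × (22.110) = 1.400 − 0.112 = 1.288 V.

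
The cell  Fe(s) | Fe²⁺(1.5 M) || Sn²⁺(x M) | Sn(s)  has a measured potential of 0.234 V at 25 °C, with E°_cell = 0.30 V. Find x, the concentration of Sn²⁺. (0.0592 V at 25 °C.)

0.0088 M

From the Nernst equation, log Q = n(E° − E)/0.0592 = 2(0.30 − 0.234)/0.0592 = 2.230, so Q = 170.
With Q = [Fe²⁺]/[Sn²⁺] and the known concentrations, [Sn²⁺] in the denominator gives [Sn²⁺] = 0.0088 M.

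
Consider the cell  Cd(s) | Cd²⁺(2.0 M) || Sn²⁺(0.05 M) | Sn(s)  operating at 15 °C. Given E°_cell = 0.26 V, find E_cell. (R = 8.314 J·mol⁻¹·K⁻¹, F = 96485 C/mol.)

0.214 V

Balancing electrons gives n = 2; the reaction quotient is Q = [Cd²⁺]/[Sn²⁺] = 40.0.
E = E° − (RT/nF) ln Q = 0.26 − (8.314×288)/(2×96485) × (3.689) = 0.260 − 0.046 = 0.214 V.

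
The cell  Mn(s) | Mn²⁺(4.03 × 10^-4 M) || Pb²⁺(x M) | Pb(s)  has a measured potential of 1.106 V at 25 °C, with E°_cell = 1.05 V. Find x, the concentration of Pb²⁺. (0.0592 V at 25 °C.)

From the Nernst equation, log Q = n(E° − E)/0.0592 = 2(1.05 − 1.106)/0.0592 = -1.892, so Q = 0.0128.
With Q = [Mn²⁺]/[Pb²⁺] and the known concentrations, [Pb²⁺] in the denominator gives [Pb²⁺] = 0.031 M.

0.031 M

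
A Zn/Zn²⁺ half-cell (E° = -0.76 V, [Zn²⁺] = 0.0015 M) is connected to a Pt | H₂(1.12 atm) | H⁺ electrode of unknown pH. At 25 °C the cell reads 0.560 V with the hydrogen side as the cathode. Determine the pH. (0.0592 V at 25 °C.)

pH = 4.77

E°_cell = 0.76 V and n = 2.
log Q = n(E° − E)/0.0592 = 2×(0.76 − 0.560)/0.0592 = 6.757.
With Q = [Zn²⁺]·P(H₂) / [H⁺]^2, solving for [H⁺] gives log[H⁺] = -4.766, so pH = 4.77.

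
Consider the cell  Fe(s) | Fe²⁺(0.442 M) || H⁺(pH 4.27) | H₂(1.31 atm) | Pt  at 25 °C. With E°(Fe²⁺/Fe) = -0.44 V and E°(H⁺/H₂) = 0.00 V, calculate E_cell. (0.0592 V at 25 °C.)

The hydrogen couple is the cathode, so E°_cell = 0.44 V; n = 2.
[H⁺] = 10^(−4.27) = 5.4 × 10^-5 M, and Q = [Fe²⁺]·P(H₂) / [H⁺]^2 = 2.01 × 10^8.
E = E° − (0.0592/2) log Q = 0.44 − (0.0592/2)(8.303) = 0.194 V.

0.19 V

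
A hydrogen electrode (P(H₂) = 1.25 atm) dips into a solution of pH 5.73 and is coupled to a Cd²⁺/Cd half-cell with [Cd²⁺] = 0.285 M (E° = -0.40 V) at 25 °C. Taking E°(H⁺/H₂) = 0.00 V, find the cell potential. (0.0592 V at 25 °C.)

0.074 V

The hydrogen couple is the cathode, so E°_cell = 0.40 V; n = 2.
[H⁺] = 10^(−5.73) = 1.9 × 10^-6 M, and Q = [Cd²⁺]·P(H₂) / [H⁺]^2 = 1.03 × 10^11.
E = E° − (0.0592/2) log Q = 0.40 − (0.0592/2)(11.012) = 0.074 V.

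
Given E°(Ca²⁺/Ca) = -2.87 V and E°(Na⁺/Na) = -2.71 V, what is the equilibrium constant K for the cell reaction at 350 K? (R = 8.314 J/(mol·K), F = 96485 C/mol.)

E°_cell = -2.71 − (-2.87) = 0.16 V, with n = 2 electrons transferred.
At equilibrium E = 0, so the Nernst equation gives ln K = nFE°/RT = (2)(96485)(0.16)/((8.314)(350)) = 10.61.
K = e^10.61 = 4.1 × 10^4.

4.1 × 10^4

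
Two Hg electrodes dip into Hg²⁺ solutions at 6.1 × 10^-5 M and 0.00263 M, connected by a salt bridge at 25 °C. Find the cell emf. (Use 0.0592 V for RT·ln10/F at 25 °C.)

0.048 V

Both half-cells are Hg²⁺/Hg, so E°_cell = 0. The concentrated side is the cathode; the cell reaction moves Hg²⁺ from high to low concentration with n = 2.
Q = [Hg²⁺]_dilute/[Hg²⁺]_conc = 6.1 × 10^-5/0.00263 = 0.0232.
E = 0 − (0.0592/2) log Q = −(0.0592/2)(-1.635) = 0.0484 V.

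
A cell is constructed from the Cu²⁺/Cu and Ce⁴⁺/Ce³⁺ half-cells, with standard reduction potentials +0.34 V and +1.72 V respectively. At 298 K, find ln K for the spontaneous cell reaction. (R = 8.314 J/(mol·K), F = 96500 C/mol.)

ln K = 107.5

E°_cell = +1.72 − (+0.34) = 1.38 V, with n = 2 electrons transferred.
At equilibrium E = 0, so the Nernst equation gives ln K = nFE°/RT = (2)(96500)(1.38)/((8.314)(298)) = 107.50.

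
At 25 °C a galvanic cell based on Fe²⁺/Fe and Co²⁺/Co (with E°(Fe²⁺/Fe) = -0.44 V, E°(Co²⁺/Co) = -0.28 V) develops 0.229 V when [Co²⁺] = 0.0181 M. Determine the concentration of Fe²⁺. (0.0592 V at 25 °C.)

From the Nernst equation, log Q = n(E° − E)/0.0592 = 2(0.16 − 0.229)/0.0592 = -2.331, so Q = 0.00467.
With Q = [Fe²⁺]/[Co²⁺] and the known concentrations, [Fe²⁺] in the numerator gives [Fe²⁺] = 8.4 × 10^-5 M.

8.4 × 10^-5 M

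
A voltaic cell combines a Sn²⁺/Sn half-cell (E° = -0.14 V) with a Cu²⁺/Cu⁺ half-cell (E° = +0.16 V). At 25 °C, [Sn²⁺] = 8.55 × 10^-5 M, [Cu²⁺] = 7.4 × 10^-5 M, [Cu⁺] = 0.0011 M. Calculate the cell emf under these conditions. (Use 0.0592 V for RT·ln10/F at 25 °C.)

0.351 V

The Cu²⁺/Cu⁺ couple has the higher reduction potential and acts as the cathode, so E°_cell = +0.16 − (-0.14) = 0.30 V.
Balancing electrons gives n = 2; the reaction quotient is Q = [Sn²⁺]·[Cu⁺]^2/[Cu²⁺]^2 = 0.0189.
At 25 °C, E = E° − (0.0592/n) log Q = 0.30 − (0.0592/2)(-1.724) = 0.300 + 0.051 = 0.351 V.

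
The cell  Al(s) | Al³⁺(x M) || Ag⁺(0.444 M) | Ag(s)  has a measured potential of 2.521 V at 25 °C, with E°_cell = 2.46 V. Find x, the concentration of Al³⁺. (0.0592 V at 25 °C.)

7.1 × 10^-5 M

From the Nernst equation, log Q = n(E° − E)/0.0592 = 3(2.46 − 2.521)/0.0592 = -3.091, so Q = 8.11 × 10^-4.
With Q = [Al³⁺]/[Ag⁺]^3 and the known concentrations, [Al³⁺] in the numerator gives [Al³⁺] = 7.1 × 10^-5 M.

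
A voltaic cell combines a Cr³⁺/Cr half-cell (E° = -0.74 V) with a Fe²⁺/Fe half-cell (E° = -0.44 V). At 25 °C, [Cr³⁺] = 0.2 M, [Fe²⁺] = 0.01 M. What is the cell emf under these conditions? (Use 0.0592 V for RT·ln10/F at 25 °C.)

0.255 V

The Fe²⁺/Fe couple has the higher reduction potential and acts as the cathode, so E°_cell = -0.44 − (-0.74) = 0.30 V.
Balancing electrons gives n = 6; the reaction quotient is Q = [Cr³⁺]^2/[Fe²⁺]^3 = 4 × 10^4.
At 25 °C, E = E° − (0.0592/n) log Q = 0.30 − (0.0592/6)(4.602) = 0.300 − 0.045 = 0.255 V.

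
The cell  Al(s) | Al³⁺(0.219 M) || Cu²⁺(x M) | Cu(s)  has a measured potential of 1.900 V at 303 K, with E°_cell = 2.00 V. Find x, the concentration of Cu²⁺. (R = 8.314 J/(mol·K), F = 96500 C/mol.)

From the Nernst equation, ln Q = nF(E° − E)/RT = 6×96500×(2.00 − 1.900)/(8.314×303) = 22.984, so Q = 9.59 × 10^9.
With Q = [Al³⁺]^2/[Cu²⁺]^3 and the known concentrations, [Cu²⁺]^3 in the denominator gives [Cu²⁺] = 1.7 × 10^-4 M.

1.7 × 10^-4 M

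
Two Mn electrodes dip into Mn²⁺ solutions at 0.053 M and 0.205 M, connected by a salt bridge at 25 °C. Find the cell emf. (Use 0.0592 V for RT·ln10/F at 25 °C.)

0.017 V

Both half-cells are Mn²⁺/Mn, so E°_cell = 0. The concentrated side is the cathode; the cell reaction moves Mn²⁺ from high to low concentration with n = 2.
Q = [Mn²⁺]_dilute/[Mn²⁺]_conc = 0.053/0.205 = 0.259.
E = 0 − (0.0592/2) log Q = −(0.0592/2)(-0.587) = 0.0174 V.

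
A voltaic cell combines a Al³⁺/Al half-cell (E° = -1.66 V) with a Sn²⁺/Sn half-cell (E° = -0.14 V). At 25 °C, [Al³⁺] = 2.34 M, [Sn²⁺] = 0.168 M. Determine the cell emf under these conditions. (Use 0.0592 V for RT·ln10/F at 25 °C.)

1.49 V

The Sn²⁺/Sn couple has the higher reduction potential and acts as the cathode, so E°_cell = -0.14 − (-1.66) = 1.52 V.
Balancing electrons gives n = 6; the reaction quotient is Q = [Al³⁺]^2/[Sn²⁺]^3 = 1150.
At 25 °C, E = E° − (0.0592/n) log Q = 1.52 − (0.0592/6)(3.063) = 1.520 − 0.030 = 1.490 V.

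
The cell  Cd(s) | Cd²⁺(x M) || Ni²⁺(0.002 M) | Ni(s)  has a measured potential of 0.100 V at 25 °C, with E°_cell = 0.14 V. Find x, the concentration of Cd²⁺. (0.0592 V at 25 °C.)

0.045 M

From the Nernst equation, log Q = n(E° − E)/0.0592 = 2(0.14 − 0.100)/0.0592 = 1.351, so Q = 22.5.
With Q = [Cd²⁺]/[Ni²⁺] and the known concentrations, [Cd²⁺] in the numerator gives [Cd²⁺] = 0.045 M.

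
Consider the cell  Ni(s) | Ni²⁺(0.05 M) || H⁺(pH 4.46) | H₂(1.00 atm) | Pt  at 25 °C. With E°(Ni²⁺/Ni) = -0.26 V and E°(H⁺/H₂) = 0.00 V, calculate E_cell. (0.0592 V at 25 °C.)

0.034 V

The hydrogen couple is the cathode, so E°_cell = 0.26 V; n = 2.
[H⁺] = 10^(−4.46) = 3.5 × 10^-5 M, and Q = [Ni²⁺]·P(H₂) / [H⁺]^2 = 4.16 × 10^7.
E = E° − (0.0592/2) log Q = 0.26 − (0.0592/2)(7.619) = 0.034 V.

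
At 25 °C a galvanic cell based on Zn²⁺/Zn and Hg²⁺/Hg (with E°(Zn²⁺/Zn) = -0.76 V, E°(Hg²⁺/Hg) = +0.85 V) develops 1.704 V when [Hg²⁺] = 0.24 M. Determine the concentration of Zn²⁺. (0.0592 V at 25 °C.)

1.6 × 10^-4 M

From the Nernst equation, log Q = n(E° − E)/0.0592 = 2(1.61 − 1.704)/0.0592 = -3.176, so Q = 6.67 × 10^-4.
With Q = [Zn²⁺]/[Hg²⁺] and the known concentrations, [Zn²⁺] in the numerator gives [Zn²⁺] = 1.6 × 10^-4 M.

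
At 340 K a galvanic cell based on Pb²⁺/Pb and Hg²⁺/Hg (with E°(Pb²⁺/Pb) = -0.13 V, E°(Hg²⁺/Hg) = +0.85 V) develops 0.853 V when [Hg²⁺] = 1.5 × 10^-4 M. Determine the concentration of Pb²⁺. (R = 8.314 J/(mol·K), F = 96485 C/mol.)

From the Nernst equation, ln Q = nF(E° − E)/RT = 2×96485×(0.98 − 0.853)/(8.314×340) = 8.670, so Q = 5820.
With Q = [Pb²⁺]/[Hg²⁺] and the known concentrations, [Pb²⁺] in the numerator gives [Pb²⁺] = 0.87 M.

0.87 M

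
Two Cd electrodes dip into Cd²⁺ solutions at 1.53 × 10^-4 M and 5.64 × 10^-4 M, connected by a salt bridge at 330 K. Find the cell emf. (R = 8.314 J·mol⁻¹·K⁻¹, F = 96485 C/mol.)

Both half-cells are Cd²⁺/Cd, so E°_cell = 0. The concentrated side is the cathode; the cell reaction moves Cd²⁺ from high to low concentration with n = 2.
Q = [Cd²⁺]_dilute/[Cd²⁺]_conc = 1.53 × 10^-4/5.64 × 10^-4 = 0.271.
E = 0 − (RT/nF) ln Q = −((8.314×330)/(2×96485))(-1.305) = 0.0186 V.

0.019 V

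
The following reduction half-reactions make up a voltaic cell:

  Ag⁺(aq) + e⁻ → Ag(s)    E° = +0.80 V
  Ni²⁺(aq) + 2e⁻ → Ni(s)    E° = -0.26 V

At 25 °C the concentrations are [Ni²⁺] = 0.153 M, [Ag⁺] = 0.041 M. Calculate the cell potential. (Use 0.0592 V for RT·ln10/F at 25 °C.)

The Ag⁺/Ag couple has the higher reduction potential and acts as the cathode, so E°_cell = +0.80 − (-0.26) = 1.06 V.
Balancing electrons gives n = 2; the reaction quotient is Q = [Ni²⁺]/[Ag⁺]^2 = 91.0.
At 25 °C, E = E° − (0.0592/n) log Q = 1.06 − (0.0592/2)(1.959) = 1.060 − 0.058 = 1.002 V.

1.00 V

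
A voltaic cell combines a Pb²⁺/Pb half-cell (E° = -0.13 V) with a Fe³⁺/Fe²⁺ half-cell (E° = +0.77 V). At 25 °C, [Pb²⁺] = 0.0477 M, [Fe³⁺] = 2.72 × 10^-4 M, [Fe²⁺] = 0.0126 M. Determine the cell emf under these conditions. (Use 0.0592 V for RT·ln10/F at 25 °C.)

The Fe³⁺/Fe²⁺ couple has the higher reduction potential and acts as the cathode, so E°_cell = +0.77 − (-0.13) = 0.90 V.
Balancing electrons gives n = 2; the reaction quotient is Q = [Pb²⁺]·[Fe²⁺]^2/[Fe³⁺]^2 = 102.
At 25 °C, E = E° − (0.0592/n) log Q = 0.90 − (0.0592/2)(2.010) = 0.900 − 0.059 = 0.841 V.

0.841 V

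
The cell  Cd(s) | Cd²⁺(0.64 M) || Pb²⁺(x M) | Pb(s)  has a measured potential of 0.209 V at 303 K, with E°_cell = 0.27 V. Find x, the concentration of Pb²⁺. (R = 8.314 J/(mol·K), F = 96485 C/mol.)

0.006 M

From the Nernst equation, ln Q = nF(E° − E)/RT = 2×96485×(0.27 − 0.209)/(8.314×303) = 4.673, so Q = 107.
With Q = [Cd²⁺]/[Pb²⁺] and the known concentrations, [Pb²⁺] in the denominator gives [Pb²⁺] = 0.006 M.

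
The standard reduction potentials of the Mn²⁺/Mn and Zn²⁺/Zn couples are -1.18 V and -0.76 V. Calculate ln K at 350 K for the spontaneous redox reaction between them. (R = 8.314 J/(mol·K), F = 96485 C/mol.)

E°_cell = -0.76 − (-1.18) = 0.42 V, with n = 2 electrons transferred.
At equilibrium E = 0, so the Nernst equation gives ln K = nFE°/RT = (2)(96485)(0.42)/((8.314)(350)) = 27.85.

ln K = 27.9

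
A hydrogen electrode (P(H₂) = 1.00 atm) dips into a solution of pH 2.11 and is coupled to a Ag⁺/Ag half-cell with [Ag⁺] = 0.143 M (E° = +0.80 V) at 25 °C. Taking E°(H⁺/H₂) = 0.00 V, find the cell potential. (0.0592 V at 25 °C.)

0.87 V

The Ag⁺/Ag couple is the cathode, so E°_cell = 0.80 V; n = 2.
[H⁺] = 10^(−2.11) = 0.0078 M, and Q = [H⁺]^2 / ([Ag⁺]^2·P(H₂)) = 0.00295.
E = E° − (0.0592/2) log Q = 0.80 − (0.0592/2)(-2.531) = 0.875 V.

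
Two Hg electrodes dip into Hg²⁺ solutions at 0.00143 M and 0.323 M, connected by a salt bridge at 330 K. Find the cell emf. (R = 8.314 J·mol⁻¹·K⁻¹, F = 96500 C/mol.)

0.077 V

Both half-cells are Hg²⁺/Hg, so E°_cell = 0. The concentrated side is the cathode; the cell reaction moves Hg²⁺ from high to low concentration with n = 2.
Q = [Hg²⁺]_dilute/[Hg²⁺]_conc = 0.00143/0.323 = 0.00443.
E = 0 − (RT/nF) ln Q = −((8.314×330)/(2×96500))(-5.420) = 0.0770 V.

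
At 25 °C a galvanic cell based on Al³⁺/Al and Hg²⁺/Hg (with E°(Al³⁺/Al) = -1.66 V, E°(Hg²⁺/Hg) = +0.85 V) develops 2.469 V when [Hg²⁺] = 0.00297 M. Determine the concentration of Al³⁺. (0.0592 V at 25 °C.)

0.019 M

From the Nernst equation, log Q = n(E° − E)/0.0592 = 6(2.51 − 2.469)/0.0592 = 4.155, so Q = 1.43 × 10^4.
With Q = [Al³⁺]^2/[Hg²⁺]^3 and the known concentrations, [Al³⁺]^2 in the numerator gives [Al³⁺] = 0.019 M.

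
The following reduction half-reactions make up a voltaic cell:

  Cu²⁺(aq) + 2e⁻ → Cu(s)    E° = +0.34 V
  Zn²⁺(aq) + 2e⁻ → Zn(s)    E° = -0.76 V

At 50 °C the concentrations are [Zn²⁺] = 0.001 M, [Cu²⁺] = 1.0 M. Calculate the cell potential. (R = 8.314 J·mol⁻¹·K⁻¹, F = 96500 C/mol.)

1.20 V

The Cu²⁺/Cu couple has the higher reduction potential and acts as the cathode, so E°_cell = +0.34 − (-0.76) = 1.10 V.
Balancing electrons gives n = 2; the reaction quotient is Q = [Zn²⁺]/[Cu²⁺] = 0.00100.
E = E° − (RT/nF) ln Q = 1.10 − (8.314×323)/(2×96500) × (-6.908) = 1.100 + 0.096 = 1.196 V.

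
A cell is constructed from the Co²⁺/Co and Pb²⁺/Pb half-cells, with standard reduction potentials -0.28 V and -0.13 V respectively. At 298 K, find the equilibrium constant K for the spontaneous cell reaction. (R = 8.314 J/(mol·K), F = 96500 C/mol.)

1.2 × 10^5

E°_cell = -0.13 − (-0.28) = 0.15 V, with n = 2 electrons transferred.
At equilibrium E = 0, so the Nernst equation gives ln K = nFE°/RT = (2)(96500)(0.15)/((8.314)(298)) = 11.68.
K = e^11.68 = 1.2 × 10^5.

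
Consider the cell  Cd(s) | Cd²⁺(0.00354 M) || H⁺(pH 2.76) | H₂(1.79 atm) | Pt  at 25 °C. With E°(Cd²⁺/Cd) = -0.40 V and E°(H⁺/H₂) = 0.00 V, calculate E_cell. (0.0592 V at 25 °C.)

The hydrogen couple is the cathode, so E°_cell = 0.40 V; n = 2.
[H⁺] = 10^(−2.76) = 0.0017 M, and Q = [Cd²⁺]·P(H₂) / [H⁺]^2 = 2100.
E = E° − (0.0592/2) log Q = 0.40 − (0.0592/2)(3.322) = 0.302 V.

0.30 V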